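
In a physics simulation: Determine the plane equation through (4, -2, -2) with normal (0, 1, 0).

The plane through P with normal n = (a, b, c) satisfies n·(r - P) = 0,
i.e. ax + by + cz = a·x₀ + b·y₀ + c·z₀.
d = 0·4 + 1·(-2) + 0·(-2)
  = 0 - 2 + 0
  = -2
Equation: y = -2

y = -2


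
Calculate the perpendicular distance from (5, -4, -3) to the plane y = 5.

distance = |a·x₀ + b·y₀ + c·z₀ - d| / √(a² + b² + c²)
  = |0·5 + 1·(-4) + 0·(-3) - 5| / √(0² + 1² + 0²)
  = |0 - 4 + 0 - 5| / √(0 + 1 + 0)
  = |-9| / √1
  = 9 / 1
  ≈ 9

9


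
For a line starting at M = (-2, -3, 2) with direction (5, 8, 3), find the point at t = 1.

P(t) = M + t·d
  = (-2 + 5·1, -3 + 8·1, 2 + 3·1)
  = (-2 + 5, -3 + 8, 2 + 3)
  = (3, 5, 5)

(3, 5, 5)


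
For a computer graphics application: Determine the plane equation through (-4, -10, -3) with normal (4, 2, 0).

The plane through P with normal n = (a, b, c) satisfies n·(r - P) = 0,
i.e. ax + by + cz = a·x₀ + b·y₀ + c·z₀.
d = 4·(-4) + 2·(-10) + 0·(-3)
  = -16 - 20 + 0
  = -36
Equation: 4x + 2y = -36

4x + 2y = -36


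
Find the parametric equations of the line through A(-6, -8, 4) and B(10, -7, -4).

Direction vector d = B - A = (10 + 6, -7 + 8, -4 - 4) = (16, 1, -8)
Parametric form r = A + t·d:
x = -6 + 16t, y = -8 + t, z = 4 - 8t

x = -6 + 16t, y = -8 + t, z = 4 - 8t


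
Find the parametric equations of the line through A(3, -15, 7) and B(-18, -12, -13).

Direction vector d = B - A = (-18 - 3, -12 + 15, -13 - 7) = (-21, 3, -20)
Parametric form r = A + t·d:
x = 3 - 21t, y = -15 + 3t, z = 7 - 20t

x = 3 - 21t, y = -15 + 3t, z = 7 - 20t


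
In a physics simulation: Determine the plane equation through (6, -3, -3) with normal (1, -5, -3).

The plane through P with normal n = (a, b, c) satisfies n·(r - P) = 0,
i.e. ax + by + cz = a·x₀ + b·y₀ + c·z₀.
d = 1·6 + (-5)·(-3) + (-3)·(-3)
  = 6 + 15 + 9
  = 30
Equation: x - 5y - 3z = 30

x - 5y - 3z = 30


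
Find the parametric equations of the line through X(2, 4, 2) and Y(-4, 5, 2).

Direction vector d = Y - X = (-4 - 2, 5 - 4, 2 - 2) = (-6, 1, 0)
Parametric form r = X + t·d:
x = 2 - 6t, y = 4 + t, z = 2

x = 2 - 6t, y = 4 + t, z = 2


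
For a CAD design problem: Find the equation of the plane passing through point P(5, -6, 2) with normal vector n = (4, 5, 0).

The plane through P with normal n = (a, b, c) satisfies n·(r - P) = 0,
i.e. ax + by + cz = a·x₀ + b·y₀ + c·z₀.
d = 4·5 + 5·(-6) + 0·2
  = 20 - 30 + 0
  = -10
Equation: 4x + 5y = -10

4x + 5y = -10


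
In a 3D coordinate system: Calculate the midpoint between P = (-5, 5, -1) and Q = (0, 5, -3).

M = ((x₁+x₂)/2, (y₁+y₂)/2, (z₁+z₂)/2)
  = ((-5 + 0)/2, (5 + 5)/2, (-1 - 3)/2)
  = (-5/2, 10/2, -4/2)
  = (-2.5, 5, -2)

(-2.5, 5, -2)


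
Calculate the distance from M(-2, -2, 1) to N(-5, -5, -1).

d = √[(x₂-x₁)² + (y₂-y₁)² + (z₂-z₁)²]
  = √[(-3)² + (-3)² + (-2)²]
  = √[9 + 9 + 4]
  = √22
  ≈ 4.69

4.69


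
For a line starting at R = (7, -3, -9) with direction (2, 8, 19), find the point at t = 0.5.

P(t) = R + t·d
  = (7 + 2·0.5, -3 + 8·0.5, -9 + 19·0.5)
  = (7 + 1, -3 + 4, -9 + 9.5)
  = (8, 1, 0.5)

(8, 1, 0.5)


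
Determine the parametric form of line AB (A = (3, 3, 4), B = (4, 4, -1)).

Direction vector d = B - A = (4 - 3, 4 - 3, -1 - 4) = (1, 1, -5)
Parametric form r = A + t·d:
x = 3 + t, y = 3 + t, z = 4 - 5t

x = 3 + t, y = 3 + t, z = 4 - 5t


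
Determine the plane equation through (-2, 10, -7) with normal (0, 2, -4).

The plane through P with normal n = (a, b, c) satisfies n·(r - P) = 0,
i.e. ax + by + cz = a·x₀ + b·y₀ + c·z₀.
d = 0·(-2) + 2·10 + (-4)·(-7)
  = 0 + 20 + 28
  = 48
Equation: 2y - 4z = 48

2y - 4z = 48


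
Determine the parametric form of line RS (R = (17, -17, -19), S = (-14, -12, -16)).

Direction vector d = S - R = (-14 - 17, -12 + 17, -16 + 19) = (-31, 5, 3)
Parametric form r = R + t·d:
x = 17 - 31t, y = -17 + 5t, z = -19 + 3t

x = 17 - 31t, y = -17 + 5t, z = -19 + 3t


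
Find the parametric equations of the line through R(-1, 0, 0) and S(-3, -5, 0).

Direction vector d = S - R = (-3 + 1, -5 + 0, 0 + 0) = (-2, -5, 0)
Parametric form r = R + t·d:
x = -1 - 2t, y = 0 - 5t, z = 0

x = -1 - 2t, y = 0 - 5t, z = 0


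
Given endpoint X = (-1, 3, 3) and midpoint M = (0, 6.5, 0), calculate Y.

Y = 2M - X
  = (2·0 - (-1), 2·6.5 - 3, 2·0 - 3)
  = (0 + 1, 13 - 3, 0 - 3)
  = (1, 10, -3)

(1, 10, -3)


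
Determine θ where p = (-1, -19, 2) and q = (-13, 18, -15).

p·q = (-1)·(-13) + (-19)·18 + 2·(-15) = 13 - 342 - 30 = -359
|p| = √((-1)² + (-19)² + 2²) = √366 ≈ 19.13
|q| = √((-13)² + 18² + (-15)²) = √718 ≈ 26.8
cos θ = (p·q)/(|p||q|) = -359/(19.13·26.8) ≈ -0.7003
θ = arccos(-0.7003) ≈ 134.5°

134.5°


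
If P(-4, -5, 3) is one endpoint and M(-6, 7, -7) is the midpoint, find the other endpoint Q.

Q = 2M - P
  = (2·(-6) - (-4), 2·7 - (-5), 2·(-7) - 3)
  = (-12 + 4, 14 + 5, -14 - 3)
  = (-8, 19, -17)

(-8, 19, -17)


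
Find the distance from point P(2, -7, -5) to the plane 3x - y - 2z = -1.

distance = |a·x₀ + b·y₀ + c·z₀ - d| / √(a² + b² + c²)
  = |3·2 + (-1)·(-7) + (-2)·(-5) - (-1)| / √(3² + (-1)² + (-2)²)
  = |6 + 7 + 10 + 1| / √(9 + 1 + 4)
  = |24| / √14
  = 24 / 3.742
  ≈ 6.414

6.414


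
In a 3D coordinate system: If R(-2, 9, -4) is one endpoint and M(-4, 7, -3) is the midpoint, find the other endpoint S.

S = 2M - R
  = (2·(-4) - (-2), 2·7 - 9, 2·(-3) - (-4))
  = (-8 + 2, 14 - 9, -6 + 4)
  = (-6, 5, -2)

(-6, 5, -2)


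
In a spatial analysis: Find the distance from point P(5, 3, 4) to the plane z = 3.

distance = |a·x₀ + b·y₀ + c·z₀ - d| / √(a² + b² + c²)
  = |0·5 + 0·3 + 1·4 - 3| / √(0² + 0² + 1²)
  = |0 + 0 + 4 - 3| / √(0 + 0 + 1)
  = |1| / √1
  = 1 / 1
  ≈ 1

1


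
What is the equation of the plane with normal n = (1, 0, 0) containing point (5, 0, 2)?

The plane through P with normal n = (a, b, c) satisfies n·(r - P) = 0,
i.e. ax + by + cz = a·x₀ + b·y₀ + c·z₀.
d = 1·5 + 0·0 + 0·2
  = 5 + 0 + 0
  = 5
Equation: x = 5

x = 5


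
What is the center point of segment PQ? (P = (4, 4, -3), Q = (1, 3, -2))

M = ((x₁+x₂)/2, (y₁+y₂)/2, (z₁+z₂)/2)
  = ((4 + 1)/2, (4 + 3)/2, (-3 - 2)/2)
  = (5/2, 7/2, -5/2)
  = (2.5, 3.5, -2.5)

(2.5, 3.5, -2.5)


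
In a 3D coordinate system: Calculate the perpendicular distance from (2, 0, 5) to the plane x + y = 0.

distance = |a·x₀ + b·y₀ + c·z₀ - d| / √(a² + b² + c²)
  = |1·2 + 1·0 + 0·5 - 0| / √(1² + 1² + 0²)
  = |2 + 0 + 0 + 0| / √(1 + 1 + 0)
  = |2| / √2
  = 2 / 1.414
  ≈ 1.414

1.414


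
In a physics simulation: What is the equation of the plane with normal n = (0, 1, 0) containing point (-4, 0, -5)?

The plane through P with normal n = (a, b, c) satisfies n·(r - P) = 0,
i.e. ax + by + cz = a·x₀ + b·y₀ + c·z₀.
d = 0·(-4) + 1·0 + 0·(-5)
  = 0 + 0 + 0
  = 0
Equation: y = 0

y = 0


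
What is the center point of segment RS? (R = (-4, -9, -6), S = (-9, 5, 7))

M = ((x₁+x₂)/2, (y₁+y₂)/2, (z₁+z₂)/2)
  = ((-4 - 9)/2, (-9 + 5)/2, (-6 + 7)/2)
  = (-13/2, -4/2, 1/2)
  = (-6.5, -2, 0.5)

(-6.5, -2, 0.5)


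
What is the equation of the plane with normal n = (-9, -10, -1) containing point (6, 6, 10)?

The plane through P with normal n = (a, b, c) satisfies n·(r - P) = 0,
i.e. ax + by + cz = a·x₀ + b·y₀ + c·z₀.
d = (-9)·6 + (-10)·6 + (-1)·10
  = -54 - 60 - 10
  = -124
Equation: -9x - 10y - z = -124

-9x - 10y - z = -124


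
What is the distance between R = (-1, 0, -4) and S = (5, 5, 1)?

d = √[(x₂-x₁)² + (y₂-y₁)² + (z₂-z₁)²]
  = √[6² + 5² + 5²]
  = √[36 + 25 + 25]
  = √86
  ≈ 9.274

9.274


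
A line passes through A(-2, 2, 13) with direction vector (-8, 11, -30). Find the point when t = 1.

P(t) = A + t·d
  = (-2 + (-8)·1, 2 + 11·1, 13 + (-30)·1)
  = (-2 - 8, 2 + 11, 13 - 30)
  = (-10, 13, -17)

(-10, 13, -17)


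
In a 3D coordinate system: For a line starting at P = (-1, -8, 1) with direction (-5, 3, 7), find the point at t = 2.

P(t) = P + t·d
  = (-1 + (-5)·2, -8 + 3·2, 1 + 7·2)
  = (-1 - 10, -8 + 6, 1 + 14)
  = (-11, -2, 15)

(-11, -2, 15)


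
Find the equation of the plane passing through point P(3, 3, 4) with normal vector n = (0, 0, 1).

The plane through P with normal n = (a, b, c) satisfies n·(r - P) = 0,
i.e. ax + by + cz = a·x₀ + b·y₀ + c·z₀.
d = 0·3 + 0·3 + 1·4
  = 0 + 0 + 4
  = 4
Equation: z = 4

z = 4


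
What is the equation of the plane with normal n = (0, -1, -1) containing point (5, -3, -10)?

The plane through P with normal n = (a, b, c) satisfies n·(r - P) = 0,
i.e. ax + by + cz = a·x₀ + b·y₀ + c·z₀.
d = 0·5 + (-1)·(-3) + (-1)·(-10)
  = 0 + 3 + 10
  = 13
Equation: -y - z = 13

-y - z = 13


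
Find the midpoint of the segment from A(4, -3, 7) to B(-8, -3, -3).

M = ((x₁+x₂)/2, (y₁+y₂)/2, (z₁+z₂)/2)
  = ((4 - 8)/2, (-3 - 3)/2, (7 - 3)/2)
  = (-4/2, -6/2, 4/2)
  = (-2, -3, 2)

(-2, -3, 2)


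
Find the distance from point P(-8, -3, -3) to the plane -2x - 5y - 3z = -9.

distance = |a·x₀ + b·y₀ + c·z₀ - d| / √(a² + b² + c²)
  = |(-2)·(-8) + (-5)·(-3) + (-3)·(-3) - (-9)| / √((-2)² + (-5)² + (-3)²)
  = |16 + 15 + 9 + 9| / √(4 + 25 + 9)
  = |49| / √38
  = 49 / 6.164
  ≈ 7.949

7.949


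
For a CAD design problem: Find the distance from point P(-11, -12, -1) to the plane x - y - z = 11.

distance = |a·x₀ + b·y₀ + c·z₀ - d| / √(a² + b² + c²)
  = |1·(-11) + (-1)·(-12) + (-1)·(-1) - 11| / √(1² + (-1)² + (-1)²)
  = |-11 + 12 + 1 - 11| / √(1 + 1 + 1)
  = |-9| / √3
  = 9 / 1.732
  ≈ 5.196

5.196


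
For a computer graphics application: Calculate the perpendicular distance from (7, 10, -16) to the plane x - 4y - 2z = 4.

distance = |a·x₀ + b·y₀ + c·z₀ - d| / √(a² + b² + c²)
  = |1·7 + (-4)·10 + (-2)·(-16) - 4| / √(1² + (-4)² + (-2)²)
  = |7 - 40 + 32 - 4| / √(1 + 16 + 4)
  = |-5| / √21
  = 5 / 4.583
  ≈ 1.091

1.091


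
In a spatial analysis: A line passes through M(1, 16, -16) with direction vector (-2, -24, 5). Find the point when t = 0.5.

P(t) = M + t·d
  = (1 + (-2)·0.5, 16 + (-24)·0.5, -16 + 5·0.5)
  = (1 - 1, 16 - 12, -16 + 2.5)
  = (0, 4, -13.5)

(0, 4, -13.5)


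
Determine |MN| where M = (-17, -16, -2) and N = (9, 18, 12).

d = √[(x₂-x₁)² + (y₂-y₁)² + (z₂-z₁)²]
  = √[26² + 34² + 14²]
  = √[676 + 1156 + 196]
  = √2028
  ≈ 45.03

45.03


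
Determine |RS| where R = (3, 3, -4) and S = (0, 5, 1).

d = √[(x₂-x₁)² + (y₂-y₁)² + (z₂-z₁)²]
  = √[(-3)² + 2² + 5²]
  = √[9 + 4 + 25]
  = √38
  ≈ 6.164

6.164


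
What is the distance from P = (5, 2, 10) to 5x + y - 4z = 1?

distance = |a·x₀ + b·y₀ + c·z₀ - d| / √(a² + b² + c²)
  = |5·5 + 1·2 + (-4)·10 - 1| / √(5² + 1² + (-4)²)
  = |25 + 2 - 40 - 1| / √(25 + 1 + 16)
  = |-14| / √42
  = 14 / 6.481
  ≈ 2.16

2.16


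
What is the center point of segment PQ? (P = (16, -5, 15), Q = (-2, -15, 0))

M = ((x₁+x₂)/2, (y₁+y₂)/2, (z₁+z₂)/2)
  = ((16 - 2)/2, (-5 - 15)/2, (15 + 0)/2)
  = (14/2, -20/2, 15/2)
  = (7, -10, 7.5)

(7, -10, 7.5)


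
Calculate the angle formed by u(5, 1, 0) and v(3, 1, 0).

u·v = 5·3 + 1·1 + 0·0 = 15 + 1 + 0 = 16
|u| = √(5² + 1² + 0²) = √26 ≈ 5.099
|v| = √(3² + 1² + 0²) = √10 ≈ 3.162
cos θ = (u·v)/(|u||v|) = 16/(5.099·3.162) ≈ 0.9923
θ = arccos(0.9923) ≈ 7.125°

7.125°


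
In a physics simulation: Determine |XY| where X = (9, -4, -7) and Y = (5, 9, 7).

d = √[(x₂-x₁)² + (y₂-y₁)² + (z₂-z₁)²]
  = √[(-4)² + 13² + 14²]
  = √[16 + 169 + 196]
  = √381
  ≈ 19.52

19.52


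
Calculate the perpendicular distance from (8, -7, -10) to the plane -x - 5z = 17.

distance = |a·x₀ + b·y₀ + c·z₀ - d| / √(a² + b² + c²)
  = |(-1)·8 + 0·(-7) + (-5)·(-10) - 17| / √((-1)² + 0² + (-5)²)
  = |-8 + 0 + 50 - 17| / √(1 + 0 + 25)
  = |25| / √26
  = 25 / 5.099
  ≈ 4.903

4.903


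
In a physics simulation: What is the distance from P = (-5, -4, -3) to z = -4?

distance = |a·x₀ + b·y₀ + c·z₀ - d| / √(a² + b² + c²)
  = |0·(-5) + 0·(-4) + 1·(-3) - (-4)| / √(0² + 0² + 1²)
  = |0 + 0 - 3 + 4| / √(0 + 0 + 1)
  = |1| / √1
  = 1 / 1
  ≈ 1

1


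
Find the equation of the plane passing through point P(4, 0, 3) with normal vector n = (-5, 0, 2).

The plane through P with normal n = (a, b, c) satisfies n·(r - P) = 0,
i.e. ax + by + cz = a·x₀ + b·y₀ + c·z₀.
d = (-5)·4 + 0·0 + 2·3
  = -20 + 0 + 6
  = -14
Equation: -5x + 2z = -14

-5x + 2z = -14


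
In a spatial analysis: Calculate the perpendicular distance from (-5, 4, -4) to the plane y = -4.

distance = |a·x₀ + b·y₀ + c·z₀ - d| / √(a² + b² + c²)
  = |0·(-5) + 1·4 + 0·(-4) - (-4)| / √(0² + 1² + 0²)
  = |0 + 4 + 0 + 4| / √(0 + 1 + 0)
  = |8| / √1
  = 8 / 1
  ≈ 8

8


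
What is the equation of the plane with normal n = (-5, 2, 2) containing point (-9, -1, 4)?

The plane through P with normal n = (a, b, c) satisfies n·(r - P) = 0,
i.e. ax + by + cz = a·x₀ + b·y₀ + c·z₀.
d = (-5)·(-9) + 2·(-1) + 2·4
  = 45 - 2 + 8
  = 51
Equation: -5x + 2y + 2z = 51

-5x + 2y + 2z = 51


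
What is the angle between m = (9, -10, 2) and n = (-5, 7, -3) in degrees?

m·n = 9·(-5) + (-10)·7 + 2·(-3) = -45 - 70 - 6 = -121
|m| = √(9² + (-10)² + 2²) = √185 ≈ 13.6
|n| = √((-5)² + 7² + (-3)²) = √83 ≈ 9.11
cos θ = (m·n)/(|m||n|) = -121/(13.6·9.11) ≈ -0.9765
θ = arccos(-0.9765) ≈ 167.5°

167.5°


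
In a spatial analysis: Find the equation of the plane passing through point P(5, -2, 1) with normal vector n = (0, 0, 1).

The plane through P with normal n = (a, b, c) satisfies n·(r - P) = 0,
i.e. ax + by + cz = a·x₀ + b·y₀ + c·z₀.
d = 0·5 + 0·(-2) + 1·1
  = 0 + 0 + 1
  = 1
Equation: z = 1

z = 1


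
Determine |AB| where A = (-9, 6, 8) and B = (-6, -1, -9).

d = √[(x₂-x₁)² + (y₂-y₁)² + (z₂-z₁)²]
  = √[3² + (-7)² + (-17)²]
  = √[9 + 49 + 289]
  = √347
  ≈ 18.63

18.63


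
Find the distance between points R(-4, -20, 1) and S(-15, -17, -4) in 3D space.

d = √[(x₂-x₁)² + (y₂-y₁)² + (z₂-z₁)²]
  = √[(-11)² + 3² + (-5)²]
  = √[121 + 9 + 25]
  = √155
  ≈ 12.45

12.45


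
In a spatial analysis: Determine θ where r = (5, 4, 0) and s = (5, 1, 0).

r·s = 5·5 + 4·1 + 0·0 = 25 + 4 + 0 = 29
|r| = √(5² + 4² + 0²) = √41 ≈ 6.403
|s| = √(5² + 1² + 0²) = √26 ≈ 5.099
cos θ = (r·s)/(|r||s|) = 29/(6.403·5.099) ≈ 0.8882
θ = arccos(0.8882) ≈ 27.35°

27.35°


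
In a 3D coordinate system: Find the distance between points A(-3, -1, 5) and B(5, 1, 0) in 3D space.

d = √[(x₂-x₁)² + (y₂-y₁)² + (z₂-z₁)²]
  = √[8² + 2² + (-5)²]
  = √[64 + 4 + 25]
  = √93
  ≈ 9.644

9.644


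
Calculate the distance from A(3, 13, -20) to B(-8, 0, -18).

d = √[(x₂-x₁)² + (y₂-y₁)² + (z₂-z₁)²]
  = √[(-11)² + (-13)² + 2²]
  = √[121 + 169 + 4]
  = √294
  ≈ 17.15

17.15


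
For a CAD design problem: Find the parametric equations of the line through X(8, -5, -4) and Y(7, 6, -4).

Direction vector d = Y - X = (7 - 8, 6 + 5, -4 + 4) = (-1, 11, 0)
Parametric form r = X + t·d:
x = 8 - t, y = -5 + 11t, z = -4

x = 8 - t, y = -5 + 11t, z = -4


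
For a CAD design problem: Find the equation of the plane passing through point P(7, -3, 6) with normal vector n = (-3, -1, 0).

The plane through P with normal n = (a, b, c) satisfies n·(r - P) = 0,
i.e. ax + by + cz = a·x₀ + b·y₀ + c·z₀.
d = (-3)·7 + (-1)·(-3) + 0·6
  = -21 + 3 + 0
  = -18
Equation: -3x - y = -18

-3x - y = -18


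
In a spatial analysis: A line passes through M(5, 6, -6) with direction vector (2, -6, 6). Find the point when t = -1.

P(t) = M + t·d
  = (5 + 2·(-1), 6 + (-6)·(-1), -6 + 6·(-1))
  = (5 - 2, 6 + 6, -6 - 6)
  = (3, 12, -12)

(3, 12, -12)


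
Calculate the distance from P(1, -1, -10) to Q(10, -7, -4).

d = √[(x₂-x₁)² + (y₂-y₁)² + (z₂-z₁)²]
  = √[9² + (-6)² + 6²]
  = √[81 + 36 + 36]
  = √153
  ≈ 12.37

12.37


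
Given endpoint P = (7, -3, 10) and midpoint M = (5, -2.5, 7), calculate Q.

Q = 2M - P
  = (2·5 - 7, 2·(-2.5) - (-3), 2·7 - 10)
  = (10 - 7, -5 + 3, 14 - 10)
  = (3, -2, 4)

(3, -2, 4)


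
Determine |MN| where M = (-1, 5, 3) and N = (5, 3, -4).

d = √[(x₂-x₁)² + (y₂-y₁)² + (z₂-z₁)²]
  = √[6² + (-2)² + (-7)²]
  = √[36 + 4 + 49]
  = √89
  ≈ 9.434

9.434


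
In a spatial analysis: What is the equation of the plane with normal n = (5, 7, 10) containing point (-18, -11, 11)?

The plane through P with normal n = (a, b, c) satisfies n·(r - P) = 0,
i.e. ax + by + cz = a·x₀ + b·y₀ + c·z₀.
d = 5·(-18) + 7·(-11) + 10·11
  = -90 - 77 + 110
  = -57
Equation: 5x + 7y + 10z = -57

5x + 7y + 10z = -57


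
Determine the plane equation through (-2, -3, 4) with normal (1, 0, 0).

The plane through P with normal n = (a, b, c) satisfies n·(r - P) = 0,
i.e. ax + by + cz = a·x₀ + b·y₀ + c·z₀.
d = 1·(-2) + 0·(-3) + 0·4
  = -2 + 0 + 0
  = -2
Equation: x = -2

x = -2


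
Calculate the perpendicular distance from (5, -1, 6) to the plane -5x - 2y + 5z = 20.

distance = |a·x₀ + b·y₀ + c·z₀ - d| / √(a² + b² + c²)
  = |(-5)·5 + (-2)·(-1) + 5·6 - 20| / √((-5)² + (-2)² + 5²)
  = |-25 + 2 + 30 - 20| / √(25 + 4 + 25)
  = |-13| / √54
  = 13 / 7.348
  ≈ 1.769

1.769


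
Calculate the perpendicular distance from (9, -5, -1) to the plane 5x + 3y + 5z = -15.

distance = |a·x₀ + b·y₀ + c·z₀ - d| / √(a² + b² + c²)
  = |5·9 + 3·(-5) + 5·(-1) - (-15)| / √(5² + 3² + 5²)
  = |45 - 15 - 5 + 15| / √(25 + 9 + 25)
  = |40| / √59
  = 40 / 7.681
  ≈ 5.208

5.208


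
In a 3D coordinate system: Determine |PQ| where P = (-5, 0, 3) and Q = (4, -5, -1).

d = √[(x₂-x₁)² + (y₂-y₁)² + (z₂-z₁)²]
  = √[9² + (-5)² + (-4)²]
  = √[81 + 25 + 16]
  = √122
  ≈ 11.05

11.05


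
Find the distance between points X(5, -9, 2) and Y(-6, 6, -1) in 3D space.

d = √[(x₂-x₁)² + (y₂-y₁)² + (z₂-z₁)²]
  = √[(-11)² + 15² + (-3)²]
  = √[121 + 225 + 9]
  = √355
  ≈ 18.84

18.84


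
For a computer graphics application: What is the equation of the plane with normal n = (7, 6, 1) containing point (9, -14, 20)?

The plane through P with normal n = (a, b, c) satisfies n·(r - P) = 0,
i.e. ax + by + cz = a·x₀ + b·y₀ + c·z₀.
d = 7·9 + 6·(-14) + 1·20
  = 63 - 84 + 20
  = -1
Equation: 7x + 6y + z = -1

7x + 6y + z = -1


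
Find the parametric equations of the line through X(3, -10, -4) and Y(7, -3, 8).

Direction vector d = Y - X = (7 - 3, -3 + 10, 8 + 4) = (4, 7, 12)
Parametric form r = X + t·d:
x = 3 + 4t, y = -10 + 7t, z = -4 + 12t

x = 3 + 4t, y = -10 + 7t, z = -4 + 12t


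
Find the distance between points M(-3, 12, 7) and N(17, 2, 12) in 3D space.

d = √[(x₂-x₁)² + (y₂-y₁)² + (z₂-z₁)²]
  = √[20² + (-10)² + 5²]
  = √[400 + 100 + 25]
  = √525
  ≈ 22.91

22.91


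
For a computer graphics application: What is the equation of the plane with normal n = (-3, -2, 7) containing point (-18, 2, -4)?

The plane through P with normal n = (a, b, c) satisfies n·(r - P) = 0,
i.e. ax + by + cz = a·x₀ + b·y₀ + c·z₀.
d = (-3)·(-18) + (-2)·2 + 7·(-4)
  = 54 - 4 - 28
  = 22
Equation: -3x - 2y + 7z = 22

-3x - 2y + 7z = 22


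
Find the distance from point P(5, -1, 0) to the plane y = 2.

distance = |a·x₀ + b·y₀ + c·z₀ - d| / √(a² + b² + c²)
  = |0·5 + 1·(-1) + 0·0 - 2| / √(0² + 1² + 0²)
  = |0 - 1 + 0 - 2| / √(0 + 1 + 0)
  = |-3| / √1
  = 3 / 1
  ≈ 3

3


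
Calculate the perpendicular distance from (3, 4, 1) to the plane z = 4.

distance = |a·x₀ + b·y₀ + c·z₀ - d| / √(a² + b² + c²)
  = |0·3 + 0·4 + 1·1 - 4| / √(0² + 0² + 1²)
  = |0 + 0 + 1 - 4| / √(0 + 0 + 1)
  = |-3| / √1
  = 3 / 1
  ≈ 3

3


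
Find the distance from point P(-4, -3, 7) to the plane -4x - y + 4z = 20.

distance = |a·x₀ + b·y₀ + c·z₀ - d| / √(a² + b² + c²)
  = |(-4)·(-4) + (-1)·(-3) + 4·7 - 20| / √((-4)² + (-1)² + 4²)
  = |16 + 3 + 28 - 20| / √(16 + 1 + 16)
  = |27| / √33
  = 27 / 5.745
  ≈ 4.7

4.7


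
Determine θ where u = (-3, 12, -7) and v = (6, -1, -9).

u·v = (-3)·6 + 12·(-1) + (-7)·(-9) = -18 - 12 + 63 = 33
|u| = √((-3)² + 12² + (-7)²) = √202 ≈ 14.21
|v| = √(6² + (-1)² + (-9)²) = √118 ≈ 10.86
cos θ = (u·v)/(|u||v|) = 33/(14.21·10.86) ≈ 0.2137
θ = arccos(0.2137) ≈ 77.66°

77.66°


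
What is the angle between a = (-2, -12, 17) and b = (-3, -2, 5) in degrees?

a·b = (-2)·(-3) + (-12)·(-2) + 17·5 = 6 + 24 + 85 = 115
|a| = √((-2)² + (-12)² + 17²) = √437 ≈ 20.9
|b| = √((-3)² + (-2)² + 5²) = √38 ≈ 6.164
cos θ = (a·b)/(|a||b|) = 115/(20.9·6.164) ≈ 0.8924
θ = arccos(0.8924) ≈ 26.82°

26.82°


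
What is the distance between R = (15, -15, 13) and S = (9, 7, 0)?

d = √[(x₂-x₁)² + (y₂-y₁)² + (z₂-z₁)²]
  = √[(-6)² + 22² + (-13)²]
  = √[36 + 484 + 169]
  = √689
  ≈ 26.25

26.25


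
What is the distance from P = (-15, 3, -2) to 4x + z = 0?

distance = |a·x₀ + b·y₀ + c·z₀ - d| / √(a² + b² + c²)
  = |4·(-15) + 0·3 + 1·(-2) - 0| / √(4² + 0² + 1²)
  = |-60 + 0 - 2 + 0| / √(16 + 0 + 1)
  = |-62| / √17
  = 62 / 4.123
  ≈ 15.04

15.04


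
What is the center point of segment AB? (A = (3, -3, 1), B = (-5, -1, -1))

M = ((x₁+x₂)/2, (y₁+y₂)/2, (z₁+z₂)/2)
  = ((3 - 5)/2, (-3 - 1)/2, (1 - 1)/2)
  = (-2/2, -4/2, 0/2)
  = (-1, -2, 0)

(-1, -2, 0)


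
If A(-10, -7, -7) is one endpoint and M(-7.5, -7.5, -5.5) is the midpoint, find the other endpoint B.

B = 2M - A
  = (2·(-7.5) - (-10), 2·(-7.5) - (-7), 2·(-5.5) - (-7))
  = (-15 + 10, -15 + 7, -11 + 7)
  = (-5, -8, -4)

(-5, -8, -4)


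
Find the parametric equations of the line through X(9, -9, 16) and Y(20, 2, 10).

Direction vector d = Y - X = (20 - 9, 2 + 9, 10 - 16) = (11, 11, -6)
Parametric form r = X + t·d:
x = 9 + 11t, y = -9 + 11t, z = 16 - 6t

x = 9 + 11t, y = -9 + 11t, z = 16 - 6t


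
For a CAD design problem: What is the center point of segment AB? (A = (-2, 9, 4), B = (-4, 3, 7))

M = ((x₁+x₂)/2, (y₁+y₂)/2, (z₁+z₂)/2)
  = ((-2 - 4)/2, (9 + 3)/2, (4 + 7)/2)
  = (-6/2, 12/2, 11/2)
  = (-3, 6, 5.5)

(-3, 6, 5.5)


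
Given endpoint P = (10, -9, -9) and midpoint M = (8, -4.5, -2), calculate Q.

Q = 2M - P
  = (2·8 - 10, 2·(-4.5) - (-9), 2·(-2) - (-9))
  = (16 - 10, -9 + 9, -4 + 9)
  = (6, 0, 5)

(6, 0, 5)


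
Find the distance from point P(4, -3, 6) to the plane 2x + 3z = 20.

distance = |a·x₀ + b·y₀ + c·z₀ - d| / √(a² + b² + c²)
  = |2·4 + 0·(-3) + 3·6 - 20| / √(2² + 0² + 3²)
  = |8 + 0 + 18 - 20| / √(4 + 0 + 9)
  = |6| / √13
  = 6 / 3.606
  ≈ 1.664

1.664


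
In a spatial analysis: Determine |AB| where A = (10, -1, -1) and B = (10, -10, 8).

d = √[(x₂-x₁)² + (y₂-y₁)² + (z₂-z₁)²]
  = √[0² + (-9)² + 9²]
  = √[0 + 81 + 81]
  = √162
  ≈ 12.73

12.73


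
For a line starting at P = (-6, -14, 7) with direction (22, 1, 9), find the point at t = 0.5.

P(t) = P + t·d
  = (-6 + 22·0.5, -14 + 1·0.5, 7 + 9·0.5)
  = (-6 + 11, -14 + 0.5, 7 + 4.5)
  = (5, -13.5, 11.5)

(5, -13.5, 11.5)


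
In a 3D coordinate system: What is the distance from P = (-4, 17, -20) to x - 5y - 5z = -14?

distance = |a·x₀ + b·y₀ + c·z₀ - d| / √(a² + b² + c²)
  = |1·(-4) + (-5)·17 + (-5)·(-20) - (-14)| / √(1² + (-5)² + (-5)²)
  = |-4 - 85 + 100 + 14| / √(1 + 25 + 25)
  = |25| / √51
  = 25 / 7.141
  ≈ 3.501

3.501


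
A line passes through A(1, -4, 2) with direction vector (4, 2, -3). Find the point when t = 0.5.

P(t) = A + t·d
  = (1 + 4·0.5, -4 + 2·0.5, 2 + (-3)·0.5)
  = (1 + 2, -4 + 1, 2 - 1.5)
  = (3, -3, 0.5)

(3, -3, 0.5)


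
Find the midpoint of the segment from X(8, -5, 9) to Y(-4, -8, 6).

M = ((x₁+x₂)/2, (y₁+y₂)/2, (z₁+z₂)/2)
  = ((8 - 4)/2, (-5 - 8)/2, (9 + 6)/2)
  = (4/2, -13/2, 15/2)
  = (2, -6.5, 7.5)

(2, -6.5, 7.5)


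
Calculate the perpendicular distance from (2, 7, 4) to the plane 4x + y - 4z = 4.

distance = |a·x₀ + b·y₀ + c·z₀ - d| / √(a² + b² + c²)
  = |4·2 + 1·7 + (-4)·4 - 4| / √(4² + 1² + (-4)²)
  = |8 + 7 - 16 - 4| / √(16 + 1 + 16)
  = |-5| / √33
  = 5 / 5.745
  ≈ 0.8704

0.8704


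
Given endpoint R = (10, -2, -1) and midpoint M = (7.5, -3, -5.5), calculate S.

S = 2M - R
  = (2·7.5 - 10, 2·(-3) - (-2), 2·(-5.5) - (-1))
  = (15 - 10, -6 + 2, -11 + 1)
  = (5, -4, -10)

(5, -4, -10)


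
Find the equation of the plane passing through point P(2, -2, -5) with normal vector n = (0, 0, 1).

The plane through P with normal n = (a, b, c) satisfies n·(r - P) = 0,
i.e. ax + by + cz = a·x₀ + b·y₀ + c·z₀.
d = 0·2 + 0·(-2) + 1·(-5)
  = 0 + 0 - 5
  = -5
Equation: z = -5

z = -5


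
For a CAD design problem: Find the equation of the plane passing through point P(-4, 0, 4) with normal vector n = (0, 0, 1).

The plane through P with normal n = (a, b, c) satisfies n·(r - P) = 0,
i.e. ax + by + cz = a·x₀ + b·y₀ + c·z₀.
d = 0·(-4) + 0·0 + 1·4
  = 0 + 0 + 4
  = 4
Equation: z = 4

z = 4


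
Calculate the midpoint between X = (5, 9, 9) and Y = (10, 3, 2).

M = ((x₁+x₂)/2, (y₁+y₂)/2, (z₁+z₂)/2)
  = ((5 + 10)/2, (9 + 3)/2, (9 + 2)/2)
  = (15/2, 12/2, 11/2)
  = (7.5, 6, 5.5)

(7.5, 6, 5.5)


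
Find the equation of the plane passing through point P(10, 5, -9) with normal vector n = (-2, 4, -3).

The plane through P with normal n = (a, b, c) satisfies n·(r - P) = 0,
i.e. ax + by + cz = a·x₀ + b·y₀ + c·z₀.
d = (-2)·10 + 4·5 + (-3)·(-9)
  = -20 + 20 + 27
  = 27
Equation: -2x + 4y - 3z = 27

-2x + 4y - 3z = 27


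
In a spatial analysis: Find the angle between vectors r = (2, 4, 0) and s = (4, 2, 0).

r·s = 2·4 + 4·2 + 0·0 = 8 + 8 + 0 = 16
|r| = √(2² + 4² + 0²) = √20 ≈ 4.472
|s| = √(4² + 2² + 0²) = √20 ≈ 4.472
cos θ = (r·s)/(|r||s|) = 16/(4.472·4.472) ≈ 0.8
θ = arccos(0.8) ≈ 36.87°

36.87°


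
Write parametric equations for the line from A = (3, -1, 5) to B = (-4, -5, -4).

Direction vector d = B - A = (-4 - 3, -5 + 1, -4 - 5) = (-7, -4, -9)
Parametric form r = A + t·d:
x = 3 - 7t, y = -1 - 4t, z = 5 - 9t

x = 3 - 7t, y = -1 - 4t, z = 5 - 9t


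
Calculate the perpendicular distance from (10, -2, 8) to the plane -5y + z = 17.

distance = |a·x₀ + b·y₀ + c·z₀ - d| / √(a² + b² + c²)
  = |0·10 + (-5)·(-2) + 1·8 - 17| / √(0² + (-5)² + 1²)
  = |0 + 10 + 8 - 17| / √(0 + 25 + 1)
  = |1| / √26
  = 1 / 5.099
  ≈ 0.1961

0.1961


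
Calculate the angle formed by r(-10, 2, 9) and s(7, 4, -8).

r·s = (-10)·7 + 2·4 + 9·(-8) = -70 + 8 - 72 = -134
|r| = √((-10)² + 2² + 9²) = √185 ≈ 13.6
|s| = √(7² + 4² + (-8)²) = √129 ≈ 11.36
cos θ = (r·s)/(|r||s|) = -134/(13.6·11.36) ≈ -0.8674
θ = arccos(-0.8674) ≈ 150.2°

150.2°


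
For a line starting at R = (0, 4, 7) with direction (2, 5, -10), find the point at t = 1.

P(t) = R + t·d
  = (0 + 2·1, 4 + 5·1, 7 + (-10)·1)
  = (0 + 2, 4 + 5, 7 - 10)
  = (2, 9, -3)

(2, 9, -3)


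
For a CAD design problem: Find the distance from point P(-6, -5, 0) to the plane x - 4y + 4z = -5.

distance = |a·x₀ + b·y₀ + c·z₀ - d| / √(a² + b² + c²)
  = |1·(-6) + (-4)·(-5) + 4·0 - (-5)| / √(1² + (-4)² + 4²)
  = |-6 + 20 + 0 + 5| / √(1 + 16 + 16)
  = |19| / √33
  = 19 / 5.745
  ≈ 3.307

3.307


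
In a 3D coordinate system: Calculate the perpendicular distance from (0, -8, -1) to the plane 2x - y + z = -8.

distance = |a·x₀ + b·y₀ + c·z₀ - d| / √(a² + b² + c²)
  = |2·0 + (-1)·(-8) + 1·(-1) - (-8)| / √(2² + (-1)² + 1²)
  = |0 + 8 - 1 + 8| / √(4 + 1 + 1)
  = |15| / √6
  = 15 / 2.449
  ≈ 6.124

6.124


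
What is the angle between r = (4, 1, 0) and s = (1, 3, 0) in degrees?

r·s = 4·1 + 1·3 + 0·0 = 4 + 3 + 0 = 7
|r| = √(4² + 1² + 0²) = √17 ≈ 4.123
|s| = √(1² + 3² + 0²) = √10 ≈ 3.162
cos θ = (r·s)/(|r||s|) = 7/(4.123·3.162) ≈ 0.5369
θ = arccos(0.5369) ≈ 57.53°

57.53°


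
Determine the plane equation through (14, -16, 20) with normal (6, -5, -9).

The plane through P with normal n = (a, b, c) satisfies n·(r - P) = 0,
i.e. ax + by + cz = a·x₀ + b·y₀ + c·z₀.
d = 6·14 + (-5)·(-16) + (-9)·20
  = 84 + 80 - 180
  = -16
Equation: 6x - 5y - 9z = -16

6x - 5y - 9z = -16


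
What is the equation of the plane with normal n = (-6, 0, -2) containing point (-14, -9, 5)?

The plane through P with normal n = (a, b, c) satisfies n·(r - P) = 0,
i.e. ax + by + cz = a·x₀ + b·y₀ + c·z₀.
d = (-6)·(-14) + 0·(-9) + (-2)·5
  = 84 + 0 - 10
  = 74
Equation: -6x - 2z = 74

-6x - 2z = 74


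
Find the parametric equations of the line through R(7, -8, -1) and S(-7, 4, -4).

Direction vector d = S - R = (-7 - 7, 4 + 8, -4 + 1) = (-14, 12, -3)
Parametric form r = R + t·d:
x = 7 - 14t, y = -8 + 12t, z = -1 - 3t

x = 7 - 14t, y = -8 + 12t, z = -1 - 3t


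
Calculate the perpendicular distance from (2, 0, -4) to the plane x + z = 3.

distance = |a·x₀ + b·y₀ + c·z₀ - d| / √(a² + b² + c²)
  = |1·2 + 0·0 + 1·(-4) - 3| / √(1² + 0² + 1²)
  = |2 + 0 - 4 - 3| / √(1 + 0 + 1)
  = |-5| / √2
  = 5 / 1.414
  ≈ 3.536

3.536


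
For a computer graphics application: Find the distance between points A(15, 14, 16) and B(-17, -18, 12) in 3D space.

d = √[(x₂-x₁)² + (y₂-y₁)² + (z₂-z₁)²]
  = √[(-32)² + (-32)² + (-4)²]
  = √[1024 + 1024 + 16]
  = √2064
  ≈ 45.43

45.43


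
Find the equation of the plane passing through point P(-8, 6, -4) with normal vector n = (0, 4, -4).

The plane through P with normal n = (a, b, c) satisfies n·(r - P) = 0,
i.e. ax + by + cz = a·x₀ + b·y₀ + c·z₀.
d = 0·(-8) + 4·6 + (-4)·(-4)
  = 0 + 24 + 16
  = 40
Equation: 4y - 4z = 40

4y - 4z = 40


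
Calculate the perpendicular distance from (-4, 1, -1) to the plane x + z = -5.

distance = |a·x₀ + b·y₀ + c·z₀ - d| / √(a² + b² + c²)
  = |1·(-4) + 0·1 + 1·(-1) - (-5)| / √(1² + 0² + 1²)
  = |-4 + 0 - 1 + 5| / √(1 + 0 + 1)
  = |0| / √2
  = 0 / 1.414
  ≈ 0

0


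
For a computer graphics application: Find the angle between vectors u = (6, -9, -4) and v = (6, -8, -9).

u·v = 6·6 + (-9)·(-8) + (-4)·(-9) = 36 + 72 + 36 = 144
|u| = √(6² + (-9)² + (-4)²) = √133 ≈ 11.53
|v| = √(6² + (-8)² + (-9)²) = √181 ≈ 13.45
cos θ = (u·v)/(|u||v|) = 144/(11.53·13.45) ≈ 0.9281
θ = arccos(0.9281) ≈ 21.86°

21.86°


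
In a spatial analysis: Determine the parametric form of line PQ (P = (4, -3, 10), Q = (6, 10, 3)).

Direction vector d = Q - P = (6 - 4, 10 + 3, 3 - 10) = (2, 13, -7)
Parametric form r = P + t·d:
x = 4 + 2t, y = -3 + 13t, z = 10 - 7t

x = 4 + 2t, y = -3 + 13t, z = 10 - 7t


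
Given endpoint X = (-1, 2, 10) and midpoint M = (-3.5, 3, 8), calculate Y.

Y = 2M - X
  = (2·(-3.5) - (-1), 2·3 - 2, 2·8 - 10)
  = (-7 + 1, 6 - 2, 16 - 10)
  = (-6, 4, 6)

(-6, 4, 6)


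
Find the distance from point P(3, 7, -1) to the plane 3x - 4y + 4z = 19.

distance = |a·x₀ + b·y₀ + c·z₀ - d| / √(a² + b² + c²)
  = |3·3 + (-4)·7 + 4·(-1) - 19| / √(3² + (-4)² + 4²)
  = |9 - 28 - 4 - 19| / √(9 + 16 + 16)
  = |-42| / √41
  = 42 / 6.403
  ≈ 6.559

6.559


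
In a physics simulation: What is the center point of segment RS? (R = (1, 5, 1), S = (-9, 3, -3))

M = ((x₁+x₂)/2, (y₁+y₂)/2, (z₁+z₂)/2)
  = ((1 - 9)/2, (5 + 3)/2, (1 - 3)/2)
  = (-8/2, 8/2, -2/2)
  = (-4, 4, -1)

(-4, 4, -1)


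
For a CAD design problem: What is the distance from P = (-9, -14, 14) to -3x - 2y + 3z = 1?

distance = |a·x₀ + b·y₀ + c·z₀ - d| / √(a² + b² + c²)
  = |(-3)·(-9) + (-2)·(-14) + 3·14 - 1| / √((-3)² + (-2)² + 3²)
  = |27 + 28 + 42 - 1| / √(9 + 4 + 9)
  = |96| / √22
  = 96 / 4.69
  ≈ 20.47

20.47


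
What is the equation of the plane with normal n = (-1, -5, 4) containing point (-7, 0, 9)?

The plane through P with normal n = (a, b, c) satisfies n·(r - P) = 0,
i.e. ax + by + cz = a·x₀ + b·y₀ + c·z₀.
d = (-1)·(-7) + (-5)·0 + 4·9
  = 7 + 0 + 36
  = 43
Equation: -x - 5y + 4z = 43

-x - 5y + 4z = 43


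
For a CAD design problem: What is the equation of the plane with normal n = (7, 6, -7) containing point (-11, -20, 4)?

The plane through P with normal n = (a, b, c) satisfies n·(r - P) = 0,
i.e. ax + by + cz = a·x₀ + b·y₀ + c·z₀.
d = 7·(-11) + 6·(-20) + (-7)·4
  = -77 - 120 - 28
  = -225
Equation: 7x + 6y - 7z = -225

7x + 6y - 7z = -225


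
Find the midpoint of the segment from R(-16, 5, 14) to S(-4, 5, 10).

M = ((x₁+x₂)/2, (y₁+y₂)/2, (z₁+z₂)/2)
  = ((-16 - 4)/2, (5 + 5)/2, (14 + 10)/2)
  = (-20/2, 10/2, 24/2)
  = (-10, 5, 12)

(-10, 5, 12)


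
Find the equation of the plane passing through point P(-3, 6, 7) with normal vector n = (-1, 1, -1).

The plane through P with normal n = (a, b, c) satisfies n·(r - P) = 0,
i.e. ax + by + cz = a·x₀ + b·y₀ + c·z₀.
d = (-1)·(-3) + 1·6 + (-1)·7
  = 3 + 6 - 7
  = 2
Equation: -x + y - z = 2

-x + y - z = 2


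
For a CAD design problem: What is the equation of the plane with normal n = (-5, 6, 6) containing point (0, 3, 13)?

The plane through P with normal n = (a, b, c) satisfies n·(r - P) = 0,
i.e. ax + by + cz = a·x₀ + b·y₀ + c·z₀.
d = (-5)·0 + 6·3 + 6·13
  = 0 + 18 + 78
  = 96
Equation: -5x + 6y + 6z = 96

-5x + 6y + 6z = 96


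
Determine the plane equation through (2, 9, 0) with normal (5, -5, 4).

The plane through P with normal n = (a, b, c) satisfies n·(r - P) = 0,
i.e. ax + by + cz = a·x₀ + b·y₀ + c·z₀.
d = 5·2 + (-5)·9 + 4·0
  = 10 - 45 + 0
  = -35
Equation: 5x - 5y + 4z = -35

5x - 5y + 4z = -35


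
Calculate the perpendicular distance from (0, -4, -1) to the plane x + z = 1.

distance = |a·x₀ + b·y₀ + c·z₀ - d| / √(a² + b² + c²)
  = |1·0 + 0·(-4) + 1·(-1) - 1| / √(1² + 0² + 1²)
  = |0 + 0 - 1 - 1| / √(1 + 0 + 1)
  = |-2| / √2
  = 2 / 1.414
  ≈ 1.414

1.414


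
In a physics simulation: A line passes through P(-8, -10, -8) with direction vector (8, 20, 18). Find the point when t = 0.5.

P(t) = P + t·d
  = (-8 + 8·0.5, -10 + 20·0.5, -8 + 18·0.5)
  = (-8 + 4, -10 + 10, -8 + 9)
  = (-4, 0, 1)

(-4, 0, 1)


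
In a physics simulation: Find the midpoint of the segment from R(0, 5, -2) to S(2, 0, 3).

M = ((x₁+x₂)/2, (y₁+y₂)/2, (z₁+z₂)/2)
  = ((0 + 2)/2, (5 + 0)/2, (-2 + 3)/2)
  = (2/2, 5/2, 1/2)
  = (1, 2.5, 0.5)

(1, 2.5, 0.5)


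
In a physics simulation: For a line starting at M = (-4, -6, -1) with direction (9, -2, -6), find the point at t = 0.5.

P(t) = M + t·d
  = (-4 + 9·0.5, -6 + (-2)·0.5, -1 + (-6)·0.5)
  = (-4 + 4.5, -6 - 1, -1 - 3)
  = (0.5, -7, -4)

(0.5, -7, -4)


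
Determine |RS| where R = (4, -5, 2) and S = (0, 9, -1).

d = √[(x₂-x₁)² + (y₂-y₁)² + (z₂-z₁)²]
  = √[(-4)² + 14² + (-3)²]
  = √[16 + 196 + 9]
  = √221
  ≈ 14.87

14.87


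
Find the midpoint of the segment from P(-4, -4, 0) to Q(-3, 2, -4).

M = ((x₁+x₂)/2, (y₁+y₂)/2, (z₁+z₂)/2)
  = ((-4 - 3)/2, (-4 + 2)/2, (0 - 4)/2)
  = (-7/2, -2/2, -4/2)
  = (-3.5, -1, -2)

(-3.5, -1, -2)


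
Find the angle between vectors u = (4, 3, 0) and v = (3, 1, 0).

u·v = 4·3 + 3·1 + 0·0 = 12 + 3 + 0 = 15
|u| = √(4² + 3² + 0²) = √25 ≈ 5
|v| = √(3² + 1² + 0²) = √10 ≈ 3.162
cos θ = (u·v)/(|u||v|) = 15/(5·3.162) ≈ 0.9487
θ = arccos(0.9487) ≈ 18.43°

18.43°


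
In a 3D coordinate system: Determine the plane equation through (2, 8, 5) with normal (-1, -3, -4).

The plane through P with normal n = (a, b, c) satisfies n·(r - P) = 0,
i.e. ax + by + cz = a·x₀ + b·y₀ + c·z₀.
d = (-1)·2 + (-3)·8 + (-4)·5
  = -2 - 24 - 20
  = -46
Equation: -x - 3y - 4z = -46

-x - 3y - 4z = -46


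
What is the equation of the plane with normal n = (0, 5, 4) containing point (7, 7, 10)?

The plane through P with normal n = (a, b, c) satisfies n·(r - P) = 0,
i.e. ax + by + cz = a·x₀ + b·y₀ + c·z₀.
d = 0·7 + 5·7 + 4·10
  = 0 + 35 + 40
  = 75
Equation: 5y + 4z = 75

5y + 4z = 75


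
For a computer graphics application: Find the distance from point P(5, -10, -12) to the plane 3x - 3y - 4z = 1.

distance = |a·x₀ + b·y₀ + c·z₀ - d| / √(a² + b² + c²)
  = |3·5 + (-3)·(-10) + (-4)·(-12) - 1| / √(3² + (-3)² + (-4)²)
  = |15 + 30 + 48 - 1| / √(9 + 9 + 16)
  = |92| / √34
  = 92 / 5.831
  ≈ 15.78

15.78


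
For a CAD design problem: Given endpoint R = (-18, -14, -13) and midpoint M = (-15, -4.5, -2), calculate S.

S = 2M - R
  = (2·(-15) - (-18), 2·(-4.5) - (-14), 2·(-2) - (-13))
  = (-30 + 18, -9 + 14, -4 + 13)
  = (-12, 5, 9)

(-12, 5, 9)


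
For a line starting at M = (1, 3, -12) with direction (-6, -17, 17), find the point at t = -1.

P(t) = M + t·d
  = (1 + (-6)·(-1), 3 + (-17)·(-1), -12 + 17·(-1))
  = (1 + 6, 3 + 17, -12 - 17)
  = (7, 20, -29)

(7, 20, -29)


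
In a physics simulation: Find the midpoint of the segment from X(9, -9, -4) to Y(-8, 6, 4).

M = ((x₁+x₂)/2, (y₁+y₂)/2, (z₁+z₂)/2)
  = ((9 - 8)/2, (-9 + 6)/2, (-4 + 4)/2)
  = (1/2, -3/2, 0/2)
  = (0.5, -1.5, 0)

(0.5, -1.5, 0)


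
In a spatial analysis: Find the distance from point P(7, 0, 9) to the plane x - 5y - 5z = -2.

distance = |a·x₀ + b·y₀ + c·z₀ - d| / √(a² + b² + c²)
  = |1·7 + (-5)·0 + (-5)·9 - (-2)| / √(1² + (-5)² + (-5)²)
  = |7 + 0 - 45 + 2| / √(1 + 25 + 25)
  = |-36| / √51
  = 36 / 7.141
  ≈ 5.041

5.041


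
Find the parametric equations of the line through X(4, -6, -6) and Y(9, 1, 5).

Direction vector d = Y - X = (9 - 4, 1 + 6, 5 + 6) = (5, 7, 11)
Parametric form r = X + t·d:
x = 4 + 5t, y = -6 + 7t, z = -6 + 11t

x = 4 + 5t, y = -6 + 7t, z = -6 + 11t


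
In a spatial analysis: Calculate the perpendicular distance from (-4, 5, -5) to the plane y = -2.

distance = |a·x₀ + b·y₀ + c·z₀ - d| / √(a² + b² + c²)
  = |0·(-4) + 1·5 + 0·(-5) - (-2)| / √(0² + 1² + 0²)
  = |0 + 5 + 0 + 2| / √(0 + 1 + 0)
  = |7| / √1
  = 7 / 1
  ≈ 7

7


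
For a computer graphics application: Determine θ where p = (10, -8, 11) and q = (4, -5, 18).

p·q = 10·4 + (-8)·(-5) + 11·18 = 40 + 40 + 198 = 278
|p| = √(10² + (-8)² + 11²) = √285 ≈ 16.88
|q| = √(4² + (-5)² + 18²) = √365 ≈ 19.1
cos θ = (p·q)/(|p||q|) = 278/(16.88·19.1) ≈ 0.8619
θ = arccos(0.8619) ≈ 30.47°

30.47°


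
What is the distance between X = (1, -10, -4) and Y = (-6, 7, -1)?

d = √[(x₂-x₁)² + (y₂-y₁)² + (z₂-z₁)²]
  = √[(-7)² + 17² + 3²]
  = √[49 + 289 + 9]
  = √347
  ≈ 18.63

18.63


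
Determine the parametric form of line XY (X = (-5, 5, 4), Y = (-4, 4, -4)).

Direction vector d = Y - X = (-4 + 5, 4 - 5, -4 - 4) = (1, -1, -8)
Parametric form r = X + t·d:
x = -5 + t, y = 5 - t, z = 4 - 8t

x = -5 + t, y = 5 - t, z = 4 - 8t
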